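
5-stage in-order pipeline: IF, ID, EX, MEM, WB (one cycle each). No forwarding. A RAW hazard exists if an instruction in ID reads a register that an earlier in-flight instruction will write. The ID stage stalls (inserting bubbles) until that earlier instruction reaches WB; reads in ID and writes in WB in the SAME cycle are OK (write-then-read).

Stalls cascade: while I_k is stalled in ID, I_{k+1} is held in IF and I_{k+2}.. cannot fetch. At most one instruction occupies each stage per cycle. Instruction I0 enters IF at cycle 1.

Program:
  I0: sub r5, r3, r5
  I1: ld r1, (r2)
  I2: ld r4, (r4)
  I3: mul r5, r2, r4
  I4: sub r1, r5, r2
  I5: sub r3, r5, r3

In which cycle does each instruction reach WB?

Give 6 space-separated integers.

I0 sub r5 <- r3,r5: IF@1 ID@2 stall=0 (-) EX@3 MEM@4 WB@5
I1 ld r1 <- r2: IF@2 ID@3 stall=0 (-) EX@4 MEM@5 WB@6
I2 ld r4 <- r4: IF@3 ID@4 stall=0 (-) EX@5 MEM@6 WB@7
I3 mul r5 <- r2,r4: IF@4 ID@5 stall=2 (RAW on I2.r4 (WB@7)) EX@8 MEM@9 WB@10
I4 sub r1 <- r5,r2: IF@5 ID@8 stall=2 (RAW on I3.r5 (WB@10)) EX@11 MEM@12 WB@13
I5 sub r3 <- r5,r3: IF@8 ID@11 stall=0 (-) EX@12 MEM@13 WB@14

Answer: 5 6 7 10 13 14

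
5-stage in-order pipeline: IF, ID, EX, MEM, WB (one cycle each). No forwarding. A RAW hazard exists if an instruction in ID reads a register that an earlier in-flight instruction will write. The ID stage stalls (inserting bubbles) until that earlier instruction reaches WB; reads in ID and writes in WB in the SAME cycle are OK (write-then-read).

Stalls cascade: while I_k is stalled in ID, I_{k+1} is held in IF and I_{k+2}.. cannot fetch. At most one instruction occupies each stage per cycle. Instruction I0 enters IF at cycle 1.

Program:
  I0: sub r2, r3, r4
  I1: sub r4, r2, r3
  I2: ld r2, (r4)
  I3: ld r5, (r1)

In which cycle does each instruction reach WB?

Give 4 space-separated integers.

Answer: 5 8 11 12

Derivation:
I0 sub r2 <- r3,r4: IF@1 ID@2 stall=0 (-) EX@3 MEM@4 WB@5
I1 sub r4 <- r2,r3: IF@2 ID@3 stall=2 (RAW on I0.r2 (WB@5)) EX@6 MEM@7 WB@8
I2 ld r2 <- r4: IF@3 ID@6 stall=2 (RAW on I1.r4 (WB@8)) EX@9 MEM@10 WB@11
I3 ld r5 <- r1: IF@6 ID@9 stall=0 (-) EX@10 MEM@11 WB@12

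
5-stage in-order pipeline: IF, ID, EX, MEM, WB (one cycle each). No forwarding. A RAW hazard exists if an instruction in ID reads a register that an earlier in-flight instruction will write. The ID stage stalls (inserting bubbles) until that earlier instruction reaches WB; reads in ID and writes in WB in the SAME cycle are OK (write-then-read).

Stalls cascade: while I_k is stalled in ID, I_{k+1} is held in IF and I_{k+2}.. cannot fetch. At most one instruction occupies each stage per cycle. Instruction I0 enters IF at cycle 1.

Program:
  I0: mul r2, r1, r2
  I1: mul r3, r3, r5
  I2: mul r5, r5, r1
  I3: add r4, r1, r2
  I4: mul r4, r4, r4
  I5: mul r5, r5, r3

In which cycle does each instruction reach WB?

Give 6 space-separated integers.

I0 mul r2 <- r1,r2: IF@1 ID@2 stall=0 (-) EX@3 MEM@4 WB@5
I1 mul r3 <- r3,r5: IF@2 ID@3 stall=0 (-) EX@4 MEM@5 WB@6
I2 mul r5 <- r5,r1: IF@3 ID@4 stall=0 (-) EX@5 MEM@6 WB@7
I3 add r4 <- r1,r2: IF@4 ID@5 stall=0 (-) EX@6 MEM@7 WB@8
I4 mul r4 <- r4,r4: IF@5 ID@6 stall=2 (RAW on I3.r4 (WB@8)) EX@9 MEM@10 WB@11
I5 mul r5 <- r5,r3: IF@6 ID@9 stall=0 (-) EX@10 MEM@11 WB@12

Answer: 5 6 7 8 11 12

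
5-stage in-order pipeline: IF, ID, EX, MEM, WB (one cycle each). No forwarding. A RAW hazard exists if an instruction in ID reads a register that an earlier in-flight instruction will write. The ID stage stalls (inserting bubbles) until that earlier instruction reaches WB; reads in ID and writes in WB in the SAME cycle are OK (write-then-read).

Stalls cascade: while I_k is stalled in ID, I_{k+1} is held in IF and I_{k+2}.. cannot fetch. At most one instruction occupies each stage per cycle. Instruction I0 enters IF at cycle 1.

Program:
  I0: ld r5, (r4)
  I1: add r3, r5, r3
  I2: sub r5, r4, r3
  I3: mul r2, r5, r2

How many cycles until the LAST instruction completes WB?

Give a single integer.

I0 ld r5 <- r4: IF@1 ID@2 stall=0 (-) EX@3 MEM@4 WB@5
I1 add r3 <- r5,r3: IF@2 ID@3 stall=2 (RAW on I0.r5 (WB@5)) EX@6 MEM@7 WB@8
I2 sub r5 <- r4,r3: IF@3 ID@6 stall=2 (RAW on I1.r3 (WB@8)) EX@9 MEM@10 WB@11
I3 mul r2 <- r5,r2: IF@6 ID@9 stall=2 (RAW on I2.r5 (WB@11)) EX@12 MEM@13 WB@14

Answer: 14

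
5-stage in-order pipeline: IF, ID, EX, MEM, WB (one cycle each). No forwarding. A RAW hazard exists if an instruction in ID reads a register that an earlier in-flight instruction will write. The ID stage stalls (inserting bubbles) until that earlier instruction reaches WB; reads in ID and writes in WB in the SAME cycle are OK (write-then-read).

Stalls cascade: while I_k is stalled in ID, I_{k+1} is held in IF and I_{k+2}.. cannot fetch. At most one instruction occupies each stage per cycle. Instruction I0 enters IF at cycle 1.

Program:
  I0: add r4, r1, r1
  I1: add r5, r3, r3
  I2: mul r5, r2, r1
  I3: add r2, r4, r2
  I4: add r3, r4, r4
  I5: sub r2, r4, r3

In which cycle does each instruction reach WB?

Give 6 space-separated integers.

I0 add r4 <- r1,r1: IF@1 ID@2 stall=0 (-) EX@3 MEM@4 WB@5
I1 add r5 <- r3,r3: IF@2 ID@3 stall=0 (-) EX@4 MEM@5 WB@6
I2 mul r5 <- r2,r1: IF@3 ID@4 stall=0 (-) EX@5 MEM@6 WB@7
I3 add r2 <- r4,r2: IF@4 ID@5 stall=0 (-) EX@6 MEM@7 WB@8
I4 add r3 <- r4,r4: IF@5 ID@6 stall=0 (-) EX@7 MEM@8 WB@9
I5 sub r2 <- r4,r3: IF@6 ID@7 stall=2 (RAW on I4.r3 (WB@9)) EX@10 MEM@11 WB@12

Answer: 5 6 7 8 9 12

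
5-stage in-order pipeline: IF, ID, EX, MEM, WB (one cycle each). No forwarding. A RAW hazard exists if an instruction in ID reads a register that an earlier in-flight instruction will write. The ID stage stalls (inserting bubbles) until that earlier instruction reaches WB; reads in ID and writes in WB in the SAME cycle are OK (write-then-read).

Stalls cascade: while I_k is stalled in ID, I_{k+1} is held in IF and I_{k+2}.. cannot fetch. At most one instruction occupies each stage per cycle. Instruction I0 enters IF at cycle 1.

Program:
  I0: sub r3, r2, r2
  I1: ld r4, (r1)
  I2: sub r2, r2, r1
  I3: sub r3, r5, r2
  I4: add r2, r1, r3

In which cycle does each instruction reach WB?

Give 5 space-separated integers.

Answer: 5 6 7 10 13

Derivation:
I0 sub r3 <- r2,r2: IF@1 ID@2 stall=0 (-) EX@3 MEM@4 WB@5
I1 ld r4 <- r1: IF@2 ID@3 stall=0 (-) EX@4 MEM@5 WB@6
I2 sub r2 <- r2,r1: IF@3 ID@4 stall=0 (-) EX@5 MEM@6 WB@7
I3 sub r3 <- r5,r2: IF@4 ID@5 stall=2 (RAW on I2.r2 (WB@7)) EX@8 MEM@9 WB@10
I4 add r2 <- r1,r3: IF@5 ID@8 stall=2 (RAW on I3.r3 (WB@10)) EX@11 MEM@12 WB@13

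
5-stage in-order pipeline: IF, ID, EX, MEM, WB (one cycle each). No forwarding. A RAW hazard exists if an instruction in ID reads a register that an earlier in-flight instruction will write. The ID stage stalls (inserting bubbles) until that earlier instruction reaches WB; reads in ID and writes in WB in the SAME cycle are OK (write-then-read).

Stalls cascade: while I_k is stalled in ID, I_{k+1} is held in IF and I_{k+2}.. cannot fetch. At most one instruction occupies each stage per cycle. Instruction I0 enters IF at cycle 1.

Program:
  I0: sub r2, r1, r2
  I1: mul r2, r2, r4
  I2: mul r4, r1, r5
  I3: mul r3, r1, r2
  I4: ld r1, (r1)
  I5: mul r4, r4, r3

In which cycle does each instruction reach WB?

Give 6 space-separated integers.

Answer: 5 8 9 11 12 14

Derivation:
I0 sub r2 <- r1,r2: IF@1 ID@2 stall=0 (-) EX@3 MEM@4 WB@5
I1 mul r2 <- r2,r4: IF@2 ID@3 stall=2 (RAW on I0.r2 (WB@5)) EX@6 MEM@7 WB@8
I2 mul r4 <- r1,r5: IF@3 ID@6 stall=0 (-) EX@7 MEM@8 WB@9
I3 mul r3 <- r1,r2: IF@6 ID@7 stall=1 (RAW on I1.r2 (WB@8)) EX@9 MEM@10 WB@11
I4 ld r1 <- r1: IF@7 ID@9 stall=0 (-) EX@10 MEM@11 WB@12
I5 mul r4 <- r4,r3: IF@9 ID@10 stall=1 (RAW on I3.r3 (WB@11)) EX@12 MEM@13 WB@14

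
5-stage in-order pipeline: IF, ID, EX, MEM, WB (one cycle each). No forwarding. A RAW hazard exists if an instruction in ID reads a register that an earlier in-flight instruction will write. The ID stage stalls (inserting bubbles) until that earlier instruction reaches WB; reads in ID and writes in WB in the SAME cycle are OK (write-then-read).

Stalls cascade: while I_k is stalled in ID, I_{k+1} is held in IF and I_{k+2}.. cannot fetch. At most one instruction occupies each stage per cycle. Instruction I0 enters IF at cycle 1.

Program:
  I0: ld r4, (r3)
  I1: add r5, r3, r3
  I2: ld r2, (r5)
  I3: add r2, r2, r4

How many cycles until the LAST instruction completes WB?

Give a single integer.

Answer: 12

Derivation:
I0 ld r4 <- r3: IF@1 ID@2 stall=0 (-) EX@3 MEM@4 WB@5
I1 add r5 <- r3,r3: IF@2 ID@3 stall=0 (-) EX@4 MEM@5 WB@6
I2 ld r2 <- r5: IF@3 ID@4 stall=2 (RAW on I1.r5 (WB@6)) EX@7 MEM@8 WB@9
I3 add r2 <- r2,r4: IF@4 ID@7 stall=2 (RAW on I2.r2 (WB@9)) EX@10 MEM@11 WB@12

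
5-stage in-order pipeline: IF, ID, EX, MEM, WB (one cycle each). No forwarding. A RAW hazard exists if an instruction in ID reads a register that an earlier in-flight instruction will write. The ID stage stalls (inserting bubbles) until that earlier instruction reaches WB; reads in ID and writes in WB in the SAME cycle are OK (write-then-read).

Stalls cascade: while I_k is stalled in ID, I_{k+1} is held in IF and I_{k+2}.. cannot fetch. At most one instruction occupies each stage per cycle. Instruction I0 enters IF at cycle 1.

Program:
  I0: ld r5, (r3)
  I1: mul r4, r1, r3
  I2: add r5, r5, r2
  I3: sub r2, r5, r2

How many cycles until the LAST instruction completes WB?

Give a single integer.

I0 ld r5 <- r3: IF@1 ID@2 stall=0 (-) EX@3 MEM@4 WB@5
I1 mul r4 <- r1,r3: IF@2 ID@3 stall=0 (-) EX@4 MEM@5 WB@6
I2 add r5 <- r5,r2: IF@3 ID@4 stall=1 (RAW on I0.r5 (WB@5)) EX@6 MEM@7 WB@8
I3 sub r2 <- r5,r2: IF@4 ID@6 stall=2 (RAW on I2.r5 (WB@8)) EX@9 MEM@10 WB@11

Answer: 11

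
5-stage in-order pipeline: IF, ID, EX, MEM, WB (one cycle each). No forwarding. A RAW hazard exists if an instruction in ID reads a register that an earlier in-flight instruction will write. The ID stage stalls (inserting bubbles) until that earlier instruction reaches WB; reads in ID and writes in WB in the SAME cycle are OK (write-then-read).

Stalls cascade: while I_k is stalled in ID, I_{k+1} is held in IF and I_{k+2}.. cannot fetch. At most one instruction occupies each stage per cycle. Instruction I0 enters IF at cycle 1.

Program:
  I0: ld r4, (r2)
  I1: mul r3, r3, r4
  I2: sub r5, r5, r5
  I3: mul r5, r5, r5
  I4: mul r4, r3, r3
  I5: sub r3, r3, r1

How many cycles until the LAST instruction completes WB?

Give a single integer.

Answer: 14

Derivation:
I0 ld r4 <- r2: IF@1 ID@2 stall=0 (-) EX@3 MEM@4 WB@5
I1 mul r3 <- r3,r4: IF@2 ID@3 stall=2 (RAW on I0.r4 (WB@5)) EX@6 MEM@7 WB@8
I2 sub r5 <- r5,r5: IF@3 ID@6 stall=0 (-) EX@7 MEM@8 WB@9
I3 mul r5 <- r5,r5: IF@6 ID@7 stall=2 (RAW on I2.r5 (WB@9)) EX@10 MEM@11 WB@12
I4 mul r4 <- r3,r3: IF@7 ID@10 stall=0 (-) EX@11 MEM@12 WB@13
I5 sub r3 <- r3,r1: IF@10 ID@11 stall=0 (-) EX@12 MEM@13 WB@14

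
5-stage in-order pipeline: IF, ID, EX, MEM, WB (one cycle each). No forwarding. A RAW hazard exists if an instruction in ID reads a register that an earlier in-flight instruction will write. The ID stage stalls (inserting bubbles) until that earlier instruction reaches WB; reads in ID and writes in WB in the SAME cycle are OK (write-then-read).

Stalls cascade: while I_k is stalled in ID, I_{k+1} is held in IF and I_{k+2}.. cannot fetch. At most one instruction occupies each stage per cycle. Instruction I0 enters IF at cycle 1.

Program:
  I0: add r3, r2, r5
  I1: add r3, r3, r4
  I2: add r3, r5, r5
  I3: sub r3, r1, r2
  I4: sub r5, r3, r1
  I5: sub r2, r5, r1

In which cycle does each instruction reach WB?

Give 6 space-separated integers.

I0 add r3 <- r2,r5: IF@1 ID@2 stall=0 (-) EX@3 MEM@4 WB@5
I1 add r3 <- r3,r4: IF@2 ID@3 stall=2 (RAW on I0.r3 (WB@5)) EX@6 MEM@7 WB@8
I2 add r3 <- r5,r5: IF@3 ID@6 stall=0 (-) EX@7 MEM@8 WB@9
I3 sub r3 <- r1,r2: IF@6 ID@7 stall=0 (-) EX@8 MEM@9 WB@10
I4 sub r5 <- r3,r1: IF@7 ID@8 stall=2 (RAW on I3.r3 (WB@10)) EX@11 MEM@12 WB@13
I5 sub r2 <- r5,r1: IF@8 ID@11 stall=2 (RAW on I4.r5 (WB@13)) EX@14 MEM@15 WB@16

Answer: 5 8 9 10 13 16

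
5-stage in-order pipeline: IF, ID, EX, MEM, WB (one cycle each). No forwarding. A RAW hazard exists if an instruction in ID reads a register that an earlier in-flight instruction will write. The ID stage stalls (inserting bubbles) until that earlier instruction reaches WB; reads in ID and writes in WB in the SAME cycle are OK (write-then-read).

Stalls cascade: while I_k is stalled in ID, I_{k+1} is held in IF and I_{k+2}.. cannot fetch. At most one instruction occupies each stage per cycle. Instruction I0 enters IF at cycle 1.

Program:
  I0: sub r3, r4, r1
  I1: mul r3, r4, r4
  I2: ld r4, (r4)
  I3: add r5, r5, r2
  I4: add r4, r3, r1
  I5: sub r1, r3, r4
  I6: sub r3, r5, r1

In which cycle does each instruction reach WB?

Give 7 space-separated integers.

Answer: 5 6 7 8 9 12 15

Derivation:
I0 sub r3 <- r4,r1: IF@1 ID@2 stall=0 (-) EX@3 MEM@4 WB@5
I1 mul r3 <- r4,r4: IF@2 ID@3 stall=0 (-) EX@4 MEM@5 WB@6
I2 ld r4 <- r4: IF@3 ID@4 stall=0 (-) EX@5 MEM@6 WB@7
I3 add r5 <- r5,r2: IF@4 ID@5 stall=0 (-) EX@6 MEM@7 WB@8
I4 add r4 <- r3,r1: IF@5 ID@6 stall=0 (-) EX@7 MEM@8 WB@9
I5 sub r1 <- r3,r4: IF@6 ID@7 stall=2 (RAW on I4.r4 (WB@9)) EX@10 MEM@11 WB@12
I6 sub r3 <- r5,r1: IF@7 ID@10 stall=2 (RAW on I5.r1 (WB@12)) EX@13 MEM@14 WB@15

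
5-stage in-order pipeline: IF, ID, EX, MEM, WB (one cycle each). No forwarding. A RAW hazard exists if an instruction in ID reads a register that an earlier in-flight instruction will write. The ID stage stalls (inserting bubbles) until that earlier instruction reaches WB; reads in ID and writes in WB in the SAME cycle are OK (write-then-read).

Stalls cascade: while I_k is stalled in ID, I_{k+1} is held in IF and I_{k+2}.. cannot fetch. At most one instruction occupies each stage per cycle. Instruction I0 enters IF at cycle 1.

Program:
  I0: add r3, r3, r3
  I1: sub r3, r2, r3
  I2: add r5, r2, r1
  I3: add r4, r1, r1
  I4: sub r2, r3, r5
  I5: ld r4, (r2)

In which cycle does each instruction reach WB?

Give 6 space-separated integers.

I0 add r3 <- r3,r3: IF@1 ID@2 stall=0 (-) EX@3 MEM@4 WB@5
I1 sub r3 <- r2,r3: IF@2 ID@3 stall=2 (RAW on I0.r3 (WB@5)) EX@6 MEM@7 WB@8
I2 add r5 <- r2,r1: IF@3 ID@6 stall=0 (-) EX@7 MEM@8 WB@9
I3 add r4 <- r1,r1: IF@6 ID@7 stall=0 (-) EX@8 MEM@9 WB@10
I4 sub r2 <- r3,r5: IF@7 ID@8 stall=1 (RAW on I2.r5 (WB@9)) EX@10 MEM@11 WB@12
I5 ld r4 <- r2: IF@8 ID@10 stall=2 (RAW on I4.r2 (WB@12)) EX@13 MEM@14 WB@15

Answer: 5 8 9 10 12 15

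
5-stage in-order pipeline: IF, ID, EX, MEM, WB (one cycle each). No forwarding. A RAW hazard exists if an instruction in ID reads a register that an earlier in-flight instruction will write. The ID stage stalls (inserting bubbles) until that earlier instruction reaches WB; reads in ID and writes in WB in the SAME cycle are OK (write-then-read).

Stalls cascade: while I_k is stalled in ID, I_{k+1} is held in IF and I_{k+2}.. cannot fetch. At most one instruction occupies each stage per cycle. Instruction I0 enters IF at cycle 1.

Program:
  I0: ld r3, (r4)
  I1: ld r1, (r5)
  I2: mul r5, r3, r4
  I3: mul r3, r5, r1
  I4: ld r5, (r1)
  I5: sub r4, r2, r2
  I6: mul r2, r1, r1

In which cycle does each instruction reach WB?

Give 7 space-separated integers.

Answer: 5 6 8 11 12 13 14

Derivation:
I0 ld r3 <- r4: IF@1 ID@2 stall=0 (-) EX@3 MEM@4 WB@5
I1 ld r1 <- r5: IF@2 ID@3 stall=0 (-) EX@4 MEM@5 WB@6
I2 mul r5 <- r3,r4: IF@3 ID@4 stall=1 (RAW on I0.r3 (WB@5)) EX@6 MEM@7 WB@8
I3 mul r3 <- r5,r1: IF@4 ID@6 stall=2 (RAW on I2.r5 (WB@8)) EX@9 MEM@10 WB@11
I4 ld r5 <- r1: IF@6 ID@9 stall=0 (-) EX@10 MEM@11 WB@12
I5 sub r4 <- r2,r2: IF@9 ID@10 stall=0 (-) EX@11 MEM@12 WB@13
I6 mul r2 <- r1,r1: IF@10 ID@11 stall=0 (-) EX@12 MEM@13 WB@14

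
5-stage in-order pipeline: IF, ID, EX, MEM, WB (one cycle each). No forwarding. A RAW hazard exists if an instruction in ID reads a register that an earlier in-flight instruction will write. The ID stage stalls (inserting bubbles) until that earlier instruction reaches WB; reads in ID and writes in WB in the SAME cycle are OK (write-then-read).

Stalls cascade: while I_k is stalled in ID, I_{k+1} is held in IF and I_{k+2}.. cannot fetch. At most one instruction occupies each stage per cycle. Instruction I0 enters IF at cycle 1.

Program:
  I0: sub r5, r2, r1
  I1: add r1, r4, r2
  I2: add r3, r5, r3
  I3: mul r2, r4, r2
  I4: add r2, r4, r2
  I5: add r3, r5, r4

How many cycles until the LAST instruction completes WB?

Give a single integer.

I0 sub r5 <- r2,r1: IF@1 ID@2 stall=0 (-) EX@3 MEM@4 WB@5
I1 add r1 <- r4,r2: IF@2 ID@3 stall=0 (-) EX@4 MEM@5 WB@6
I2 add r3 <- r5,r3: IF@3 ID@4 stall=1 (RAW on I0.r5 (WB@5)) EX@6 MEM@7 WB@8
I3 mul r2 <- r4,r2: IF@4 ID@6 stall=0 (-) EX@7 MEM@8 WB@9
I4 add r2 <- r4,r2: IF@6 ID@7 stall=2 (RAW on I3.r2 (WB@9)) EX@10 MEM@11 WB@12
I5 add r3 <- r5,r4: IF@7 ID@10 stall=0 (-) EX@11 MEM@12 WB@13

Answer: 13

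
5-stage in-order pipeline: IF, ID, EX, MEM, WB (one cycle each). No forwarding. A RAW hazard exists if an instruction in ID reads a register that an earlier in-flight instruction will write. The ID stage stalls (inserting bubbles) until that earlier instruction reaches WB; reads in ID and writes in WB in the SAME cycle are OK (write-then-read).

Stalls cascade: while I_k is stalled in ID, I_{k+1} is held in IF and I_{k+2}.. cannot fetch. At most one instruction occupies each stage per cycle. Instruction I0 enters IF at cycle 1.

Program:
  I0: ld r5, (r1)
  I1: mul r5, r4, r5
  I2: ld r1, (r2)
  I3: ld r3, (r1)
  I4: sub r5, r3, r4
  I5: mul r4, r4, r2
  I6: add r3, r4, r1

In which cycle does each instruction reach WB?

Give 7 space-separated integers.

Answer: 5 8 9 12 15 16 19

Derivation:
I0 ld r5 <- r1: IF@1 ID@2 stall=0 (-) EX@3 MEM@4 WB@5
I1 mul r5 <- r4,r5: IF@2 ID@3 stall=2 (RAW on I0.r5 (WB@5)) EX@6 MEM@7 WB@8
I2 ld r1 <- r2: IF@3 ID@6 stall=0 (-) EX@7 MEM@8 WB@9
I3 ld r3 <- r1: IF@6 ID@7 stall=2 (RAW on I2.r1 (WB@9)) EX@10 MEM@11 WB@12
I4 sub r5 <- r3,r4: IF@7 ID@10 stall=2 (RAW on I3.r3 (WB@12)) EX@13 MEM@14 WB@15
I5 mul r4 <- r4,r2: IF@10 ID@13 stall=0 (-) EX@14 MEM@15 WB@16
I6 add r3 <- r4,r1: IF@13 ID@14 stall=2 (RAW on I5.r4 (WB@16)) EX@17 MEM@18 WB@19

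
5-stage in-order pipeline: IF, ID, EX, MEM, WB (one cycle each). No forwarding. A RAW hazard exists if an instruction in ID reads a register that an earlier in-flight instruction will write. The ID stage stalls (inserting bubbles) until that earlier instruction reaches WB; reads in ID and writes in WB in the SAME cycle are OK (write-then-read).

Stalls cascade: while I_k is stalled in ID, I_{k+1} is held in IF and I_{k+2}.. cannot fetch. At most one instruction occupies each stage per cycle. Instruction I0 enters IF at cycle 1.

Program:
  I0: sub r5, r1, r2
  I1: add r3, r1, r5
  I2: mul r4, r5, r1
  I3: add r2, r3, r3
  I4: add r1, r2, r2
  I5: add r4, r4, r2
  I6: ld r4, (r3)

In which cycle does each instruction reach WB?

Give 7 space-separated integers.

Answer: 5 8 9 11 14 15 16

Derivation:
I0 sub r5 <- r1,r2: IF@1 ID@2 stall=0 (-) EX@3 MEM@4 WB@5
I1 add r3 <- r1,r5: IF@2 ID@3 stall=2 (RAW on I0.r5 (WB@5)) EX@6 MEM@7 WB@8
I2 mul r4 <- r5,r1: IF@3 ID@6 stall=0 (-) EX@7 MEM@8 WB@9
I3 add r2 <- r3,r3: IF@6 ID@7 stall=1 (RAW on I1.r3 (WB@8)) EX@9 MEM@10 WB@11
I4 add r1 <- r2,r2: IF@7 ID@9 stall=2 (RAW on I3.r2 (WB@11)) EX@12 MEM@13 WB@14
I5 add r4 <- r4,r2: IF@9 ID@12 stall=0 (-) EX@13 MEM@14 WB@15
I6 ld r4 <- r3: IF@12 ID@13 stall=0 (-) EX@14 MEM@15 WB@16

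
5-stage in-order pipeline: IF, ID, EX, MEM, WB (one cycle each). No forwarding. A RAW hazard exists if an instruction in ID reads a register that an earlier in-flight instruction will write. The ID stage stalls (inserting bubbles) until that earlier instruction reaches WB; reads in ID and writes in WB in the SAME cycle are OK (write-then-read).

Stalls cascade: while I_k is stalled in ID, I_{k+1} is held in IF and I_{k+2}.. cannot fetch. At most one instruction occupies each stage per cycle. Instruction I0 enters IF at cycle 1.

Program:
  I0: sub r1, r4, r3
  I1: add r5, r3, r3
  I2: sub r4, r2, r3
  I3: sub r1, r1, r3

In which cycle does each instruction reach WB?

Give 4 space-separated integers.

Answer: 5 6 7 8

Derivation:
I0 sub r1 <- r4,r3: IF@1 ID@2 stall=0 (-) EX@3 MEM@4 WB@5
I1 add r5 <- r3,r3: IF@2 ID@3 stall=0 (-) EX@4 MEM@5 WB@6
I2 sub r4 <- r2,r3: IF@3 ID@4 stall=0 (-) EX@5 MEM@6 WB@7
I3 sub r1 <- r1,r3: IF@4 ID@5 stall=0 (-) EX@6 MEM@7 WB@8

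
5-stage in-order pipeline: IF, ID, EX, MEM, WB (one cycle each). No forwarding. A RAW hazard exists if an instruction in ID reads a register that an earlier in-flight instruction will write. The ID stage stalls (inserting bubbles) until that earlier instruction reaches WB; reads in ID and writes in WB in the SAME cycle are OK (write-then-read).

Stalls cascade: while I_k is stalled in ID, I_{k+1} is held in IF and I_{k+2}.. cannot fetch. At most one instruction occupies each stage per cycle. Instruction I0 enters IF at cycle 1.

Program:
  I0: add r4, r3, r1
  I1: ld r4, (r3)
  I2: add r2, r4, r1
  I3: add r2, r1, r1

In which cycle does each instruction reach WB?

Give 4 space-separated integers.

I0 add r4 <- r3,r1: IF@1 ID@2 stall=0 (-) EX@3 MEM@4 WB@5
I1 ld r4 <- r3: IF@2 ID@3 stall=0 (-) EX@4 MEM@5 WB@6
I2 add r2 <- r4,r1: IF@3 ID@4 stall=2 (RAW on I1.r4 (WB@6)) EX@7 MEM@8 WB@9
I3 add r2 <- r1,r1: IF@4 ID@7 stall=0 (-) EX@8 MEM@9 WB@10

Answer: 5 6 9 10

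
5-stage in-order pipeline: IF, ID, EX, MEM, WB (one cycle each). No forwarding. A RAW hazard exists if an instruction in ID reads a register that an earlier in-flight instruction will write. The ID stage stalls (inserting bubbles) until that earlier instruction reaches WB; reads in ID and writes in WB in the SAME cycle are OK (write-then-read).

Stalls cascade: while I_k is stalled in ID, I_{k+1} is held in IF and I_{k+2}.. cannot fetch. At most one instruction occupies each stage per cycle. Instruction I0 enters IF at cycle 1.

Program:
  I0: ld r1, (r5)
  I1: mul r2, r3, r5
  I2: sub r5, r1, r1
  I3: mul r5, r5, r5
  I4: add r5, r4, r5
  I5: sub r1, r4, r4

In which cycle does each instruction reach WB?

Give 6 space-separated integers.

I0 ld r1 <- r5: IF@1 ID@2 stall=0 (-) EX@3 MEM@4 WB@5
I1 mul r2 <- r3,r5: IF@2 ID@3 stall=0 (-) EX@4 MEM@5 WB@6
I2 sub r5 <- r1,r1: IF@3 ID@4 stall=1 (RAW on I0.r1 (WB@5)) EX@6 MEM@7 WB@8
I3 mul r5 <- r5,r5: IF@4 ID@6 stall=2 (RAW on I2.r5 (WB@8)) EX@9 MEM@10 WB@11
I4 add r5 <- r4,r5: IF@6 ID@9 stall=2 (RAW on I3.r5 (WB@11)) EX@12 MEM@13 WB@14
I5 sub r1 <- r4,r4: IF@9 ID@12 stall=0 (-) EX@13 MEM@14 WB@15

Answer: 5 6 8 11 14 15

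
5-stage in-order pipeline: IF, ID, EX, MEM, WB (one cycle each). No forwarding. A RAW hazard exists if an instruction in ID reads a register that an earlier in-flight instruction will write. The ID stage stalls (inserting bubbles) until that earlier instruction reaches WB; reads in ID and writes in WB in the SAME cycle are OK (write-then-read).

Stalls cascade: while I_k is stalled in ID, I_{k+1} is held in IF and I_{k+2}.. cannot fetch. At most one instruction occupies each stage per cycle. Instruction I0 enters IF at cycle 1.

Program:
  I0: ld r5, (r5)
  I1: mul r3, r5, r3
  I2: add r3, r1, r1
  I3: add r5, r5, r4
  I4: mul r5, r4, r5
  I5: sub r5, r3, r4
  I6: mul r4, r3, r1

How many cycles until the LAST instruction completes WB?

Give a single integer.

I0 ld r5 <- r5: IF@1 ID@2 stall=0 (-) EX@3 MEM@4 WB@5
I1 mul r3 <- r5,r3: IF@2 ID@3 stall=2 (RAW on I0.r5 (WB@5)) EX@6 MEM@7 WB@8
I2 add r3 <- r1,r1: IF@3 ID@6 stall=0 (-) EX@7 MEM@8 WB@9
I3 add r5 <- r5,r4: IF@6 ID@7 stall=0 (-) EX@8 MEM@9 WB@10
I4 mul r5 <- r4,r5: IF@7 ID@8 stall=2 (RAW on I3.r5 (WB@10)) EX@11 MEM@12 WB@13
I5 sub r5 <- r3,r4: IF@8 ID@11 stall=0 (-) EX@12 MEM@13 WB@14
I6 mul r4 <- r3,r1: IF@11 ID@12 stall=0 (-) EX@13 MEM@14 WB@15

Answer: 15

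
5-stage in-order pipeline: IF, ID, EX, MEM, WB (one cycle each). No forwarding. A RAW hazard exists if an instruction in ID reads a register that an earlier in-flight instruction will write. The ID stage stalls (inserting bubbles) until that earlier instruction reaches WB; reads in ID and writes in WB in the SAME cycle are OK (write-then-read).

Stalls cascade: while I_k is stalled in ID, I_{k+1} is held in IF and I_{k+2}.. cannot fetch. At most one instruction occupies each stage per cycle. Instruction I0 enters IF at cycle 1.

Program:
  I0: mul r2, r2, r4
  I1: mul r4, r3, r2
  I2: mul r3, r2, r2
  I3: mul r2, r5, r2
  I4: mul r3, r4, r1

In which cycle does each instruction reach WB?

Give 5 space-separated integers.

Answer: 5 8 9 10 11

Derivation:
I0 mul r2 <- r2,r4: IF@1 ID@2 stall=0 (-) EX@3 MEM@4 WB@5
I1 mul r4 <- r3,r2: IF@2 ID@3 stall=2 (RAW on I0.r2 (WB@5)) EX@6 MEM@7 WB@8
I2 mul r3 <- r2,r2: IF@3 ID@6 stall=0 (-) EX@7 MEM@8 WB@9
I3 mul r2 <- r5,r2: IF@6 ID@7 stall=0 (-) EX@8 MEM@9 WB@10
I4 mul r3 <- r4,r1: IF@7 ID@8 stall=0 (-) EX@9 MEM@10 WB@11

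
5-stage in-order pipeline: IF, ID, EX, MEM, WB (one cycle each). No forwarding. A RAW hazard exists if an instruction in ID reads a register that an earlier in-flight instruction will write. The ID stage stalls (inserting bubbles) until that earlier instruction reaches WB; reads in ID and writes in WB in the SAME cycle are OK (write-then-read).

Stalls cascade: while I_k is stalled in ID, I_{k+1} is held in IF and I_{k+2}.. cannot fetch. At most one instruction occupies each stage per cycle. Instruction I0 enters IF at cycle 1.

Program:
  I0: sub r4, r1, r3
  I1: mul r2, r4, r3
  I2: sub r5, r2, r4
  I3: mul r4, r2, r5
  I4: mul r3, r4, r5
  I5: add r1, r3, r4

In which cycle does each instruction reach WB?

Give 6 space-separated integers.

I0 sub r4 <- r1,r3: IF@1 ID@2 stall=0 (-) EX@3 MEM@4 WB@5
I1 mul r2 <- r4,r3: IF@2 ID@3 stall=2 (RAW on I0.r4 (WB@5)) EX@6 MEM@7 WB@8
I2 sub r5 <- r2,r4: IF@3 ID@6 stall=2 (RAW on I1.r2 (WB@8)) EX@9 MEM@10 WB@11
I3 mul r4 <- r2,r5: IF@6 ID@9 stall=2 (RAW on I2.r5 (WB@11)) EX@12 MEM@13 WB@14
I4 mul r3 <- r4,r5: IF@9 ID@12 stall=2 (RAW on I3.r4 (WB@14)) EX@15 MEM@16 WB@17
I5 add r1 <- r3,r4: IF@12 ID@15 stall=2 (RAW on I4.r3 (WB@17)) EX@18 MEM@19 WB@20

Answer: 5 8 11 14 17 20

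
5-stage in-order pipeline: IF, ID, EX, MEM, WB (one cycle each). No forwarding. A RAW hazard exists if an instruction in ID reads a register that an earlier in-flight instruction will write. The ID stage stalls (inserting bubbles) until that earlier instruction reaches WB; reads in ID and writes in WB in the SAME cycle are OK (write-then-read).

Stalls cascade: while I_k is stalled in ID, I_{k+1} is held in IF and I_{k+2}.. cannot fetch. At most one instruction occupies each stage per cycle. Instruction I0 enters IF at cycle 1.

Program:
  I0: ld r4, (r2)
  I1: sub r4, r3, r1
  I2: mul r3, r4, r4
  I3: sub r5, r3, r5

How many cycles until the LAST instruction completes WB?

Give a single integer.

I0 ld r4 <- r2: IF@1 ID@2 stall=0 (-) EX@3 MEM@4 WB@5
I1 sub r4 <- r3,r1: IF@2 ID@3 stall=0 (-) EX@4 MEM@5 WB@6
I2 mul r3 <- r4,r4: IF@3 ID@4 stall=2 (RAW on I1.r4 (WB@6)) EX@7 MEM@8 WB@9
I3 sub r5 <- r3,r5: IF@4 ID@7 stall=2 (RAW on I2.r3 (WB@9)) EX@10 MEM@11 WB@12

Answer: 12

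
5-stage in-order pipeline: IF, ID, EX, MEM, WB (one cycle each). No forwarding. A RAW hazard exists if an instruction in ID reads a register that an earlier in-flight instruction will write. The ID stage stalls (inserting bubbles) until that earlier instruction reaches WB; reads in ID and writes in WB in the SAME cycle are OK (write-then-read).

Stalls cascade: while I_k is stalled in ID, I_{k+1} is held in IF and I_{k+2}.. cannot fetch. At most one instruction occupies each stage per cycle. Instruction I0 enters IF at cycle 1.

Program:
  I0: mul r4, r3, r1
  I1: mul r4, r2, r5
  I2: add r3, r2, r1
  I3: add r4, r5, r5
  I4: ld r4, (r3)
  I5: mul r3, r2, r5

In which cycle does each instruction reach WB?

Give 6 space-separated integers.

Answer: 5 6 7 8 10 11

Derivation:
I0 mul r4 <- r3,r1: IF@1 ID@2 stall=0 (-) EX@3 MEM@4 WB@5
I1 mul r4 <- r2,r5: IF@2 ID@3 stall=0 (-) EX@4 MEM@5 WB@6
I2 add r3 <- r2,r1: IF@3 ID@4 stall=0 (-) EX@5 MEM@6 WB@7
I3 add r4 <- r5,r5: IF@4 ID@5 stall=0 (-) EX@6 MEM@7 WB@8
I4 ld r4 <- r3: IF@5 ID@6 stall=1 (RAW on I2.r3 (WB@7)) EX@8 MEM@9 WB@10
I5 mul r3 <- r2,r5: IF@6 ID@8 stall=0 (-) EX@9 MEM@10 WB@11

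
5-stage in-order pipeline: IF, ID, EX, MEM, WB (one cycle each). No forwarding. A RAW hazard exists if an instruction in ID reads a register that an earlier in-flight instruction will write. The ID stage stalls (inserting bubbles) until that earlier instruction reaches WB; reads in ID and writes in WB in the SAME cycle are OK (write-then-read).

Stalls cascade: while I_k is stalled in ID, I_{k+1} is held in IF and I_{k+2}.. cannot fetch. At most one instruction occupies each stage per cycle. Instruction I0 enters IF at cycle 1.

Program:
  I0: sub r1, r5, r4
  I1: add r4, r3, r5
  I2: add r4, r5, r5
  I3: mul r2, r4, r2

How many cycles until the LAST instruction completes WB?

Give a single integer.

I0 sub r1 <- r5,r4: IF@1 ID@2 stall=0 (-) EX@3 MEM@4 WB@5
I1 add r4 <- r3,r5: IF@2 ID@3 stall=0 (-) EX@4 MEM@5 WB@6
I2 add r4 <- r5,r5: IF@3 ID@4 stall=0 (-) EX@5 MEM@6 WB@7
I3 mul r2 <- r4,r2: IF@4 ID@5 stall=2 (RAW on I2.r4 (WB@7)) EX@8 MEM@9 WB@10

Answer: 10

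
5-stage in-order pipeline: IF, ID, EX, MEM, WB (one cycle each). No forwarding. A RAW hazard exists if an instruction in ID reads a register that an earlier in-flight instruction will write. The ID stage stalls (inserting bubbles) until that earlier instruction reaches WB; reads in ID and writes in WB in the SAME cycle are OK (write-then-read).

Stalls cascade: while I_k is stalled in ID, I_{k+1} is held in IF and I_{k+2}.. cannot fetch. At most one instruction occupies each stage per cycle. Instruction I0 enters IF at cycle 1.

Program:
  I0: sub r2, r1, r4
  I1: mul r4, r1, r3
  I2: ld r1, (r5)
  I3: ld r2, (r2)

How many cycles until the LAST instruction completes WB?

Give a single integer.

I0 sub r2 <- r1,r4: IF@1 ID@2 stall=0 (-) EX@3 MEM@4 WB@5
I1 mul r4 <- r1,r3: IF@2 ID@3 stall=0 (-) EX@4 MEM@5 WB@6
I2 ld r1 <- r5: IF@3 ID@4 stall=0 (-) EX@5 MEM@6 WB@7
I3 ld r2 <- r2: IF@4 ID@5 stall=0 (-) EX@6 MEM@7 WB@8

Answer: 8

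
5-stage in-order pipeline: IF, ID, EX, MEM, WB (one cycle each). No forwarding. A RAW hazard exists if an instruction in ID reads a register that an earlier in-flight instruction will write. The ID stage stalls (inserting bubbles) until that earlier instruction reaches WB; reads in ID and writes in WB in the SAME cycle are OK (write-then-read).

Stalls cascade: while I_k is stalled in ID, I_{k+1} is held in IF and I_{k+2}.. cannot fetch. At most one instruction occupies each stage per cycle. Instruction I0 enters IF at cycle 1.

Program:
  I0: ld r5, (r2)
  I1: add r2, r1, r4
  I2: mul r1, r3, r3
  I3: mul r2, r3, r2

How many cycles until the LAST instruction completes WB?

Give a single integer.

I0 ld r5 <- r2: IF@1 ID@2 stall=0 (-) EX@3 MEM@4 WB@5
I1 add r2 <- r1,r4: IF@2 ID@3 stall=0 (-) EX@4 MEM@5 WB@6
I2 mul r1 <- r3,r3: IF@3 ID@4 stall=0 (-) EX@5 MEM@6 WB@7
I3 mul r2 <- r3,r2: IF@4 ID@5 stall=1 (RAW on I1.r2 (WB@6)) EX@7 MEM@8 WB@9

Answer: 9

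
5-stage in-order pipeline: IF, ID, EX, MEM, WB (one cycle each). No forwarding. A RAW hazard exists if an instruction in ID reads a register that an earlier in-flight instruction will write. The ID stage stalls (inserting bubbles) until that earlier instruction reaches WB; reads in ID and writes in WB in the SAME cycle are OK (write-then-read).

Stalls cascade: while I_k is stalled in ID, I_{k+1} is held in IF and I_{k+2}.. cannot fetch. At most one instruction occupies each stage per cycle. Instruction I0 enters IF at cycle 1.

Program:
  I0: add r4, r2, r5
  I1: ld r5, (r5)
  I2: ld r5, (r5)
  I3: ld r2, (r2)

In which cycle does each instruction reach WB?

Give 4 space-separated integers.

Answer: 5 6 9 10

Derivation:
I0 add r4 <- r2,r5: IF@1 ID@2 stall=0 (-) EX@3 MEM@4 WB@5
I1 ld r5 <- r5: IF@2 ID@3 stall=0 (-) EX@4 MEM@5 WB@6
I2 ld r5 <- r5: IF@3 ID@4 stall=2 (RAW on I1.r5 (WB@6)) EX@7 MEM@8 WB@9
I3 ld r2 <- r2: IF@4 ID@7 stall=0 (-) EX@8 MEM@9 WB@10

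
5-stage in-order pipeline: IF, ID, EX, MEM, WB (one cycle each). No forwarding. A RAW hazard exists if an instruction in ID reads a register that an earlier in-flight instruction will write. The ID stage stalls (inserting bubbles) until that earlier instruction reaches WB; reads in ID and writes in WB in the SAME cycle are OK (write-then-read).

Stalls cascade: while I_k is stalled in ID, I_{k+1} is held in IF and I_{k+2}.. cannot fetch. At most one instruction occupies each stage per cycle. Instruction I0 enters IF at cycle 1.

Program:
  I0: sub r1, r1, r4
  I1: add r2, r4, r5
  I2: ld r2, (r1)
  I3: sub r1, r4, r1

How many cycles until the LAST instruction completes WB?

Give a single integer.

Answer: 9

Derivation:
I0 sub r1 <- r1,r4: IF@1 ID@2 stall=0 (-) EX@3 MEM@4 WB@5
I1 add r2 <- r4,r5: IF@2 ID@3 stall=0 (-) EX@4 MEM@5 WB@6
I2 ld r2 <- r1: IF@3 ID@4 stall=1 (RAW on I0.r1 (WB@5)) EX@6 MEM@7 WB@8
I3 sub r1 <- r4,r1: IF@4 ID@6 stall=0 (-) EX@7 MEM@8 WB@9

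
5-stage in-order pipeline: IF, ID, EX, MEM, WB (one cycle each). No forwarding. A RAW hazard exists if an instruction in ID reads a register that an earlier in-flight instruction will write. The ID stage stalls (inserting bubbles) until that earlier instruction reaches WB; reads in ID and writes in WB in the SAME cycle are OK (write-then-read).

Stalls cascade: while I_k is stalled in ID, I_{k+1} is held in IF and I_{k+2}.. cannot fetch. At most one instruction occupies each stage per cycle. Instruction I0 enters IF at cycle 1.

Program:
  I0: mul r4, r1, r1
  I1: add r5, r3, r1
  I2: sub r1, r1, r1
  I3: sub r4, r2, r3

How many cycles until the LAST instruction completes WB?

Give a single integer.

Answer: 8

Derivation:
I0 mul r4 <- r1,r1: IF@1 ID@2 stall=0 (-) EX@3 MEM@4 WB@5
I1 add r5 <- r3,r1: IF@2 ID@3 stall=0 (-) EX@4 MEM@5 WB@6
I2 sub r1 <- r1,r1: IF@3 ID@4 stall=0 (-) EX@5 MEM@6 WB@7
I3 sub r4 <- r2,r3: IF@4 ID@5 stall=0 (-) EX@6 MEM@7 WB@8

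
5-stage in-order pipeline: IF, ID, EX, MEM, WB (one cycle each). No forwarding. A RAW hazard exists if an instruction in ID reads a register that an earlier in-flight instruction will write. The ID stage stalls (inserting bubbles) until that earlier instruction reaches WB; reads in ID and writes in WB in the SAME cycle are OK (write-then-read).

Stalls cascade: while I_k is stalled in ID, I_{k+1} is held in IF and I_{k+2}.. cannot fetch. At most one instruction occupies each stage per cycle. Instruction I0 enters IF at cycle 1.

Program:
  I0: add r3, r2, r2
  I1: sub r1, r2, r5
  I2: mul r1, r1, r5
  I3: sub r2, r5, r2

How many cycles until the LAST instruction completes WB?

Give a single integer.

I0 add r3 <- r2,r2: IF@1 ID@2 stall=0 (-) EX@3 MEM@4 WB@5
I1 sub r1 <- r2,r5: IF@2 ID@3 stall=0 (-) EX@4 MEM@5 WB@6
I2 mul r1 <- r1,r5: IF@3 ID@4 stall=2 (RAW on I1.r1 (WB@6)) EX@7 MEM@8 WB@9
I3 sub r2 <- r5,r2: IF@4 ID@7 stall=0 (-) EX@8 MEM@9 WB@10

Answer: 10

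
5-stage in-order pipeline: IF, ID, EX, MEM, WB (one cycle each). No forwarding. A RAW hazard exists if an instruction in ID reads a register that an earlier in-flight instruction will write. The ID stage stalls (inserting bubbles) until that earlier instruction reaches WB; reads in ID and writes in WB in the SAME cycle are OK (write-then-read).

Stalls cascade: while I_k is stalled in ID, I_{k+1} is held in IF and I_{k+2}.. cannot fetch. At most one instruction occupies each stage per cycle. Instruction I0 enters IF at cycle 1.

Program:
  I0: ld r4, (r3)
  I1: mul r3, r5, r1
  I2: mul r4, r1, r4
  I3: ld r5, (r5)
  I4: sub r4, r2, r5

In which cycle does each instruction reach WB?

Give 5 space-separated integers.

Answer: 5 6 8 9 12

Derivation:
I0 ld r4 <- r3: IF@1 ID@2 stall=0 (-) EX@3 MEM@4 WB@5
I1 mul r3 <- r5,r1: IF@2 ID@3 stall=0 (-) EX@4 MEM@5 WB@6
I2 mul r4 <- r1,r4: IF@3 ID@4 stall=1 (RAW on I0.r4 (WB@5)) EX@6 MEM@7 WB@8
I3 ld r5 <- r5: IF@4 ID@6 stall=0 (-) EX@7 MEM@8 WB@9
I4 sub r4 <- r2,r5: IF@6 ID@7 stall=2 (RAW on I3.r5 (WB@9)) EX@10 MEM@11 WB@12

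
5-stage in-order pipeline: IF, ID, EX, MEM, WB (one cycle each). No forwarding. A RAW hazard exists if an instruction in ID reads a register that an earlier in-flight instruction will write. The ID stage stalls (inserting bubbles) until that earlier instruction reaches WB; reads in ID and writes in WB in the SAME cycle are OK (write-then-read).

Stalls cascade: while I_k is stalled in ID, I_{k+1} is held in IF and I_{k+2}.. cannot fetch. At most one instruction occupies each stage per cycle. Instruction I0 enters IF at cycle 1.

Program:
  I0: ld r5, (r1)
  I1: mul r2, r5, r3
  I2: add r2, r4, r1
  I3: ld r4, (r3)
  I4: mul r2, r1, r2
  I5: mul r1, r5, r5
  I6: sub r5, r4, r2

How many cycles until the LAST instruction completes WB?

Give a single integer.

I0 ld r5 <- r1: IF@1 ID@2 stall=0 (-) EX@3 MEM@4 WB@5
I1 mul r2 <- r5,r3: IF@2 ID@3 stall=2 (RAW on I0.r5 (WB@5)) EX@6 MEM@7 WB@8
I2 add r2 <- r4,r1: IF@3 ID@6 stall=0 (-) EX@7 MEM@8 WB@9
I3 ld r4 <- r3: IF@6 ID@7 stall=0 (-) EX@8 MEM@9 WB@10
I4 mul r2 <- r1,r2: IF@7 ID@8 stall=1 (RAW on I2.r2 (WB@9)) EX@10 MEM@11 WB@12
I5 mul r1 <- r5,r5: IF@8 ID@10 stall=0 (-) EX@11 MEM@12 WB@13
I6 sub r5 <- r4,r2: IF@10 ID@11 stall=1 (RAW on I4.r2 (WB@12)) EX@13 MEM@14 WB@15

Answer: 15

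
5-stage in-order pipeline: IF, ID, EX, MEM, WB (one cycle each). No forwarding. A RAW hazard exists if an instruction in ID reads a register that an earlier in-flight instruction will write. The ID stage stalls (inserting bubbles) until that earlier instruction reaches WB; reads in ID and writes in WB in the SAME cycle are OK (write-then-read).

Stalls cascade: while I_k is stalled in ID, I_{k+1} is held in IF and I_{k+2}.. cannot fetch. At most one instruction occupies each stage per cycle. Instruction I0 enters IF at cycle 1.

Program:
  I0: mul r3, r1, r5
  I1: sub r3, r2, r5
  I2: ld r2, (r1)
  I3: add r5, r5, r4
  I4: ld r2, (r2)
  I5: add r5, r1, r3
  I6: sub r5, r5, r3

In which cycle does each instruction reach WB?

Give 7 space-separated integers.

I0 mul r3 <- r1,r5: IF@1 ID@2 stall=0 (-) EX@3 MEM@4 WB@5
I1 sub r3 <- r2,r5: IF@2 ID@3 stall=0 (-) EX@4 MEM@5 WB@6
I2 ld r2 <- r1: IF@3 ID@4 stall=0 (-) EX@5 MEM@6 WB@7
I3 add r5 <- r5,r4: IF@4 ID@5 stall=0 (-) EX@6 MEM@7 WB@8
I4 ld r2 <- r2: IF@5 ID@6 stall=1 (RAW on I2.r2 (WB@7)) EX@8 MEM@9 WB@10
I5 add r5 <- r1,r3: IF@6 ID@8 stall=0 (-) EX@9 MEM@10 WB@11
I6 sub r5 <- r5,r3: IF@8 ID@9 stall=2 (RAW on I5.r5 (WB@11)) EX@12 MEM@13 WB@14

Answer: 5 6 7 8 10 11 14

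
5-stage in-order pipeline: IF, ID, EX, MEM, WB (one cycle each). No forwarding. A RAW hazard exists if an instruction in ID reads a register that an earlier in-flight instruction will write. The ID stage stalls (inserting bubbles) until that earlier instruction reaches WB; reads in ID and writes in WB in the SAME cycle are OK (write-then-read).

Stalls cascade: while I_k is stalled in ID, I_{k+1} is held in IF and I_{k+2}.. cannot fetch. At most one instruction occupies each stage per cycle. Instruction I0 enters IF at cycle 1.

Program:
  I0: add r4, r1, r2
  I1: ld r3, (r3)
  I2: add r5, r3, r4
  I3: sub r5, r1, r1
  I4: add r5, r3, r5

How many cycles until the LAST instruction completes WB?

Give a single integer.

Answer: 13

Derivation:
I0 add r4 <- r1,r2: IF@1 ID@2 stall=0 (-) EX@3 MEM@4 WB@5
I1 ld r3 <- r3: IF@2 ID@3 stall=0 (-) EX@4 MEM@5 WB@6
I2 add r5 <- r3,r4: IF@3 ID@4 stall=2 (RAW on I1.r3 (WB@6)) EX@7 MEM@8 WB@9
I3 sub r5 <- r1,r1: IF@4 ID@7 stall=0 (-) EX@8 MEM@9 WB@10
I4 add r5 <- r3,r5: IF@7 ID@8 stall=2 (RAW on I3.r5 (WB@10)) EX@11 MEM@12 WB@13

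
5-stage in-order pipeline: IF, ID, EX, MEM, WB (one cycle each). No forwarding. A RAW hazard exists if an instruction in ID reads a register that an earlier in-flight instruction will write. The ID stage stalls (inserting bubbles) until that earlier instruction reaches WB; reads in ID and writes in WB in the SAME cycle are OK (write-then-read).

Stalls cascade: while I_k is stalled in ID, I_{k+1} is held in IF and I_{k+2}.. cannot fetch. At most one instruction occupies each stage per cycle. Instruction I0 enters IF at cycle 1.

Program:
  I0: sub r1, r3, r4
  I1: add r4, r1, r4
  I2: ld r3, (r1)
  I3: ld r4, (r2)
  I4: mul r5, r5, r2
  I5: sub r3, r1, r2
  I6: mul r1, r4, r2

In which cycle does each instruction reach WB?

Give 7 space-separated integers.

I0 sub r1 <- r3,r4: IF@1 ID@2 stall=0 (-) EX@3 MEM@4 WB@5
I1 add r4 <- r1,r4: IF@2 ID@3 stall=2 (RAW on I0.r1 (WB@5)) EX@6 MEM@7 WB@8
I2 ld r3 <- r1: IF@3 ID@6 stall=0 (-) EX@7 MEM@8 WB@9
I3 ld r4 <- r2: IF@6 ID@7 stall=0 (-) EX@8 MEM@9 WB@10
I4 mul r5 <- r5,r2: IF@7 ID@8 stall=0 (-) EX@9 MEM@10 WB@11
I5 sub r3 <- r1,r2: IF@8 ID@9 stall=0 (-) EX@10 MEM@11 WB@12
I6 mul r1 <- r4,r2: IF@9 ID@10 stall=0 (-) EX@11 MEM@12 WB@13

Answer: 5 8 9 10 11 12 13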